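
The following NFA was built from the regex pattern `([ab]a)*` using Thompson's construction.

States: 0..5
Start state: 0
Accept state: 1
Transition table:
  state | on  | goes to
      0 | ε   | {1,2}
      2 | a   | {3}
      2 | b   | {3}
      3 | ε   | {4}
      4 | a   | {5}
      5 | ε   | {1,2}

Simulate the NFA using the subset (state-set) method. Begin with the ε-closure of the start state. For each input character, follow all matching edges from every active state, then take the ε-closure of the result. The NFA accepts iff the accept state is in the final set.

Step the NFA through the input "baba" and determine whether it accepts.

S₀ = ε-closure({0}) = {0,1,2}
'b' @ 1: {3,4}
'a' @ 2: {1,2,5}  ✓accept
'b' @ 3: {3,4}
'a' @ 4: {1,2,5}  ✓accept
after full input: {1,2,5}  (accept=1 in)

Answer: ACCEPT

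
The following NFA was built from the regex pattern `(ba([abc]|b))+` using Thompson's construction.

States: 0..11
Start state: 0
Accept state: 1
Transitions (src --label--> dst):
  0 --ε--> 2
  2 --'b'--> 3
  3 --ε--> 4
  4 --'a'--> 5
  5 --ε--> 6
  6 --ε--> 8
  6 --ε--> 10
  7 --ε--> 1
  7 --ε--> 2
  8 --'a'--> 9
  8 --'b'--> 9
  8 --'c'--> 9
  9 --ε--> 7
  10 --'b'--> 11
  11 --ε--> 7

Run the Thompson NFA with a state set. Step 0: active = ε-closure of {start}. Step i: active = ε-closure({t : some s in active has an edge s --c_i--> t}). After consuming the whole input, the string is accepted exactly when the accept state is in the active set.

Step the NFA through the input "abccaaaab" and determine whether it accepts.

initial (ε-close {0}): {0,2}
'a' @ 1: {}  — dead — no transitions
rest 'bccaaaab' ignored (set empty)
end set {} — state 1 not in

Answer: REJECT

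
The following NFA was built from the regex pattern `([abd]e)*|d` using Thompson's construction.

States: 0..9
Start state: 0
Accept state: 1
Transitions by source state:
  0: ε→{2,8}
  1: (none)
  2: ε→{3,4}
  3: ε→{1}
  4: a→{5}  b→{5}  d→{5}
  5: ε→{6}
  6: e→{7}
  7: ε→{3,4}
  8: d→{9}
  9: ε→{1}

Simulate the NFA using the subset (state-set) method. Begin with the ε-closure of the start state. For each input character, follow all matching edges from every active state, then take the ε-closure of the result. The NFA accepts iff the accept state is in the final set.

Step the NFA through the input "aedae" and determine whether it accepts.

start: ε-closure({0}) = {0,1,2,3,4,8}
'a' @ 1: {5,6}
'e' @ 2: {1,3,4,7}  [accepting]
'd' @ 3: {5,6}
'a' @ 4: {}  — state set empty
rest 'e' ignored (set empty)
final: {}; accept 1 not in set

Answer: REJECT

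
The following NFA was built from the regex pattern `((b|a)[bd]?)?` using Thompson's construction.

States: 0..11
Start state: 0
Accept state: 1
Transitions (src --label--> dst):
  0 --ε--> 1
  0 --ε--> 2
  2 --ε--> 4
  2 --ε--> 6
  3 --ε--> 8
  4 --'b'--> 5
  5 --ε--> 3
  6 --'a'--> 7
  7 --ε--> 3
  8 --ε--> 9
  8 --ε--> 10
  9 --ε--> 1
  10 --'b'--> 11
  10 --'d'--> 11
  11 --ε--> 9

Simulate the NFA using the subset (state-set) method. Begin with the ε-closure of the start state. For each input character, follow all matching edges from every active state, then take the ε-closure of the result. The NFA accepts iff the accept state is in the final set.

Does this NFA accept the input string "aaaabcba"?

Answer: REJECT

Trace:
S₀ = ε-closure({0}) = {0,1,2,4,6}
'a' @ 1: {1,3,7,8,9,10}  (accept∈set)
'a' @ 2: {}  — dead — no transitions
rest 'aabcba' ignored (set empty)
after full input: {}  (accept=1 not in)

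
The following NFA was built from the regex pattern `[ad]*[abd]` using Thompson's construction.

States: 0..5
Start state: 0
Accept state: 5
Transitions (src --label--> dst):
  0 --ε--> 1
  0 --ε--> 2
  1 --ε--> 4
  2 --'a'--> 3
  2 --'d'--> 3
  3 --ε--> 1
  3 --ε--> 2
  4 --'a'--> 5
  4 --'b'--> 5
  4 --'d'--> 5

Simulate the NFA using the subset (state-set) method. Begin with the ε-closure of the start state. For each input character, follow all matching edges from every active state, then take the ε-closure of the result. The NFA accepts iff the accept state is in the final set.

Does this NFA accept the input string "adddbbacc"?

start: ε-closure({0}) = {0,1,2,4}
'a' @ 1: {1,2,3,4,5}  (accept∈set)
'd' @ 2: {1,2,3,4,5}  (accept∈set)
'd' @ 3: {1,2,3,4,5}  (accept∈set)
'd' @ 4: {1,2,3,4,5}  (accept∈set)
'b' @ 5: {5}  (accept∈set)
'b' @ 6: {}  — state set empty
rest 'acc' ignored (set empty)
end set {} — state 5 not in

Answer: REJECT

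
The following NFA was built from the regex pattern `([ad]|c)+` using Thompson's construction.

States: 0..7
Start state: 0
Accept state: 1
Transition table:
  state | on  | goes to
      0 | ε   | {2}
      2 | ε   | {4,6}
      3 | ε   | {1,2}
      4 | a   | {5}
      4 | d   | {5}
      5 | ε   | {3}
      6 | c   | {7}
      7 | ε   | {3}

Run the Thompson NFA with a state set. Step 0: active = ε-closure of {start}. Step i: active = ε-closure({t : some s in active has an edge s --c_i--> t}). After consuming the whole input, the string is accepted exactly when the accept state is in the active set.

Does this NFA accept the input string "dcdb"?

Answer: REJECT

Trace:
S₀ = ε-closure({0}) = {0,2,4,6}
'd' @ 1: {1,2,3,4,5,6}  (accept∈set)
'c' @ 2: {1,2,3,4,6,7}  (accept∈set)
'd' @ 3: {1,2,3,4,5,6}  (accept∈set)
'b' @ 4: {}  — no active states
after full input: {}  (accept=1 not in)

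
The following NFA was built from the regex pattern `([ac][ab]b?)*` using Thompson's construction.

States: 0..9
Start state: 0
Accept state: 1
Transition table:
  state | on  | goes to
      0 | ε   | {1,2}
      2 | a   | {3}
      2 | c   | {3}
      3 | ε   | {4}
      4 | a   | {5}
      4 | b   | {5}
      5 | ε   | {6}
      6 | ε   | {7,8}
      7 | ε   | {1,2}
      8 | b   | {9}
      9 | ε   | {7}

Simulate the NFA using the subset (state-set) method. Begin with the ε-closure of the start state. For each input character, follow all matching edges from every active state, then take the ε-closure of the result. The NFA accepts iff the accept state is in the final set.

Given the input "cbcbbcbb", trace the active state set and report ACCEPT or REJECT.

initial (ε-close {0}): {0,1,2}
'c' @ 1: {3,4}
'b' @ 2: {1,2,5,6,7,8}  [accepting]
'c' @ 3: {3,4}
'b' @ 4: {1,2,5,6,7,8}  [accepting]
'b' @ 5: {1,2,7,9}  [accepting]
'c' @ 6: {3,4}
'b' @ 7: {1,2,5,6,7,8}  [accepting]
'b' @ 8: {1,2,7,9}  [accepting]
final: {1,2,7,9}; accept 1 in set

Answer: ACCEPT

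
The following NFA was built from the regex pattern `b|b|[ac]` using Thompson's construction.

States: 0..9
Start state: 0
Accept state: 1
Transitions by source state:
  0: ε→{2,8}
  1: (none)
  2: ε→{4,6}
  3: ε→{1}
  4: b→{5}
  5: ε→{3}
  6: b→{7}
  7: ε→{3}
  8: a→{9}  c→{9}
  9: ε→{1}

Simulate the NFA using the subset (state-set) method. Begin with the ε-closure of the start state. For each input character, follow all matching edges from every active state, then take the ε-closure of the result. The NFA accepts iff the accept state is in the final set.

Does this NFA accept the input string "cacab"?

Answer: REJECT

Steps:
initial (ε-close {0}): {0,2,4,6,8}
'c' @ 1: {1,9}  ✓accept
'a' @ 2: {}  — state set empty
rest 'cab' ignored (set empty)
after full input: {}  (accept=1 not in)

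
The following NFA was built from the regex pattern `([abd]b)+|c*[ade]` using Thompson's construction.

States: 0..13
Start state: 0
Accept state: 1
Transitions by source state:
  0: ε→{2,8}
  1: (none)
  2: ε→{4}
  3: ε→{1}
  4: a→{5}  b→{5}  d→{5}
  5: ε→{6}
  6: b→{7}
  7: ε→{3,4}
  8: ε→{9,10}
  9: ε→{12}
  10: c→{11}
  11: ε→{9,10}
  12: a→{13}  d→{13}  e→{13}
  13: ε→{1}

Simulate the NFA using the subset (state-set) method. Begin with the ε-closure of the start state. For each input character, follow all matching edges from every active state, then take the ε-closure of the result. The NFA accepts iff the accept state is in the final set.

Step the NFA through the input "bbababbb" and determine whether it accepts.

S₀ = ε-closure({0}) = {0,2,4,8,9,10,12}
'b' @ 1: {5,6}
'b' @ 2: {1,3,4,7}  ✓accept
'a' @ 3: {5,6}
'b' @ 4: {1,3,4,7}  ✓accept
'a' @ 5: {5,6}
'b' @ 6: {1,3,4,7}  ✓accept
'b' @ 7: {5,6}
'b' @ 8: {1,3,4,7}  ✓accept
after full input: {1,3,4,7}  (accept=1 in)

Answer: ACCEPT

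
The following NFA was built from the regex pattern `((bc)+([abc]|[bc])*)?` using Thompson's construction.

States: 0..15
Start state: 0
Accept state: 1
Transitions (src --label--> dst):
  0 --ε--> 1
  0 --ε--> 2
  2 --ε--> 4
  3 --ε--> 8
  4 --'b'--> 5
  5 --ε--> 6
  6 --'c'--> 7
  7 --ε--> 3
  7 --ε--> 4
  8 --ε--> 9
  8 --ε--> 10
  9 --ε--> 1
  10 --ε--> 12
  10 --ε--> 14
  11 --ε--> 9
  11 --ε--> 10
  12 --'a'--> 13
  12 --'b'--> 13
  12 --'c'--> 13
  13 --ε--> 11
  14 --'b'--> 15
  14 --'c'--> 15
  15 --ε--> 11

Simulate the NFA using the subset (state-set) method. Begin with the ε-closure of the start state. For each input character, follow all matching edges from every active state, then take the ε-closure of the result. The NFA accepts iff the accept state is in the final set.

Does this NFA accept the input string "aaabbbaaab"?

Answer: REJECT

Derivation:
initial (ε-close {0}): {0,1,2,4}
'a' @ 1: {}  — state set empty
rest 'aabbbaaab' ignored (set empty)
final: {}; accept 1 not in set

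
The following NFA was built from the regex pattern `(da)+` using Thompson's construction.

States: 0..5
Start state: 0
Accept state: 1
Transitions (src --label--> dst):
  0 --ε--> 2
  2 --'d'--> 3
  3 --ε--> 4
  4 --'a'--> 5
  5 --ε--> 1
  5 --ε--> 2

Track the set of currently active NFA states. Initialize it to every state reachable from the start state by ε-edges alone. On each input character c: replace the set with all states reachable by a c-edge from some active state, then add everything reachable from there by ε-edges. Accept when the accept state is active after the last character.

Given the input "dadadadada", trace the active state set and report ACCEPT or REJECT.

start: ε-closure({0}) = {0,2}
'd' @ 1: {3,4}
'a' @ 2: {1,2,5}  ✓accept
'd' @ 3: {3,4}
'a' @ 4: {1,2,5}  ✓accept
'd' @ 5: {3,4}
'a' @ 6: {1,2,5}  ✓accept
'd' @ 7: {3,4}
'a' @ 8: {1,2,5}  ✓accept
'd' @ 9: {3,4}
'a' @ 10: {1,2,5}  ✓accept
end set {1,2,5} — state 1 in

Answer: ACCEPT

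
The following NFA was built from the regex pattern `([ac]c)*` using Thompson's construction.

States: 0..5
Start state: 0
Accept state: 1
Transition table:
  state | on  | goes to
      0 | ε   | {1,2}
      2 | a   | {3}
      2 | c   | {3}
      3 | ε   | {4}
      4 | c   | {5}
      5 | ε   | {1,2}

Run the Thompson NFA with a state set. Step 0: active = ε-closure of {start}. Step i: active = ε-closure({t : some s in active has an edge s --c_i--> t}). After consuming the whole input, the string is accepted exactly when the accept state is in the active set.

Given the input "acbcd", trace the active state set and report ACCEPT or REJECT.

Answer: REJECT

Trace:
start: ε-closure({0}) = {0,1,2}
'a' @ 1: {3,4}
'c' @ 2: {1,2,5}  ✓accept
'b' @ 3: {}  — no active states
rest 'cd' ignored (set empty)
after full input: {}  (accept=1 not in)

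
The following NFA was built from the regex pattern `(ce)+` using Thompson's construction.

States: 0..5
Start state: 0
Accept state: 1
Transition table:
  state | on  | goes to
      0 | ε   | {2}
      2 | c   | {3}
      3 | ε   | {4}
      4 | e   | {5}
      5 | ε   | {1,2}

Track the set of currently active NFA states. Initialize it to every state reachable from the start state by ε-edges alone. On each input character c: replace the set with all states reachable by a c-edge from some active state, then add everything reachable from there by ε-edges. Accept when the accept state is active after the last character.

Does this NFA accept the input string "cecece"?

S₀ = ε-closure({0}) = {0,2}
'c' @ 1: {3,4}
'e' @ 2: {1,2,5}  (accept∈set)
'c' @ 3: {3,4}
'e' @ 4: {1,2,5}  (accept∈set)
'c' @ 5: {3,4}
'e' @ 6: {1,2,5}  (accept∈set)
end set {1,2,5} — state 1 in

Answer: ACCEPT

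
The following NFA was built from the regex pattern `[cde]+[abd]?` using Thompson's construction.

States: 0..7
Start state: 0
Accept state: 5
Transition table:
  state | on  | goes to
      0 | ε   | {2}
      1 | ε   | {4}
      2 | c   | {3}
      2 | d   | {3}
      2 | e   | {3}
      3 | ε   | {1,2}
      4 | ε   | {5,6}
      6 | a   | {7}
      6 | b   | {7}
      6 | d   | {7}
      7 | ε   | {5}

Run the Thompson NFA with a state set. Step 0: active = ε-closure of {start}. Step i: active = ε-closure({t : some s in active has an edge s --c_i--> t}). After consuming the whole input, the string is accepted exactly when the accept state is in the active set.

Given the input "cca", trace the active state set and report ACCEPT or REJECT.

start: ε-closure({0}) = {0,2}
'c' @ 1: {1,2,3,4,5,6}  (accept∈set)
'c' @ 2: {1,2,3,4,5,6}  (accept∈set)
'a' @ 3: {5,7}  (accept∈set)
after full input: {5,7}  (accept=5 in)

Answer: ACCEPT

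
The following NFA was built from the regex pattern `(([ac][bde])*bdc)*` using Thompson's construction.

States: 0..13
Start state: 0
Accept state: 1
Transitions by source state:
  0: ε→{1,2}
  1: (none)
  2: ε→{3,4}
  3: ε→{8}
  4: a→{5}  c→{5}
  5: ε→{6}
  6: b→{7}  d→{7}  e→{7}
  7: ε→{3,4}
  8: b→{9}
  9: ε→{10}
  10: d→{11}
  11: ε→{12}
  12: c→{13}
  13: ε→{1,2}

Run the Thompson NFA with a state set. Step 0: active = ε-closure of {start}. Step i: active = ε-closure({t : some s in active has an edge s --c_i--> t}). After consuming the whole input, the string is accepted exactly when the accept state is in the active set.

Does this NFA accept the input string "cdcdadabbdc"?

S₀ = ε-closure({0}) = {0,1,2,3,4,8}
'c' @ 1: {5,6}
'd' @ 2: {3,4,7,8}
'c' @ 3: {5,6}
'd' @ 4: {3,4,7,8}
'a' @ 5: {5,6}
'd' @ 6: {3,4,7,8}
'a' @ 7: {5,6}
'b' @ 8: {3,4,7,8}
'b' @ 9: {9,10}
'd' @ 10: {11,12}
'c' @ 11: {1,2,3,4,8,13}  [accepting]
end set {1,2,3,4,8,13} — state 1 in

Answer: ACCEPT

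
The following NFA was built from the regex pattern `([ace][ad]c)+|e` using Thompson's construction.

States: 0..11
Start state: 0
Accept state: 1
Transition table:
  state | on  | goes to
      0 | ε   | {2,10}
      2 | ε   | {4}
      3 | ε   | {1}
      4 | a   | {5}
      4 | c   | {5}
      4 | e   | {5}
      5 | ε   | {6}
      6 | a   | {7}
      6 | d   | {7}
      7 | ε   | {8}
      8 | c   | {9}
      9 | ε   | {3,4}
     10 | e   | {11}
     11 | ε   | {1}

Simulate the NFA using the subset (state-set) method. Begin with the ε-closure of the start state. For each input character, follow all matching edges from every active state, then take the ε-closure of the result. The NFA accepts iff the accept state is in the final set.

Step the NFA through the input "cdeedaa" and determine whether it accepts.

Answer: REJECT

Trace:
S₀ = ε-closure({0}) = {0,2,4,10}
'c' @ 1: {5,6}
'd' @ 2: {7,8}
'e' @ 3: {}  — no active states
rest 'edaa' ignored (set empty)
final: {}; accept 1 not in set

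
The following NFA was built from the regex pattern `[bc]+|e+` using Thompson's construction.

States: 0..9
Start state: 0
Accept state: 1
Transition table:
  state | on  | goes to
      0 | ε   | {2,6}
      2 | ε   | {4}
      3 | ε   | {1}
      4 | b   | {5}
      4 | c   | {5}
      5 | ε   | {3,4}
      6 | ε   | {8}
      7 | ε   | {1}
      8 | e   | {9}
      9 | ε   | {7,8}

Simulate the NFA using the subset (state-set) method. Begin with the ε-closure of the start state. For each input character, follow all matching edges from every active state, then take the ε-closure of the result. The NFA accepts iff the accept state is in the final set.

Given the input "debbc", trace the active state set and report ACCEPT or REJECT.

Answer: REJECT

Trace:
S₀ = ε-closure({0}) = {0,2,4,6,8}
'd' @ 1: {}  — no active states
rest 'ebbc' ignored (set empty)
final: {}; accept 1 not in set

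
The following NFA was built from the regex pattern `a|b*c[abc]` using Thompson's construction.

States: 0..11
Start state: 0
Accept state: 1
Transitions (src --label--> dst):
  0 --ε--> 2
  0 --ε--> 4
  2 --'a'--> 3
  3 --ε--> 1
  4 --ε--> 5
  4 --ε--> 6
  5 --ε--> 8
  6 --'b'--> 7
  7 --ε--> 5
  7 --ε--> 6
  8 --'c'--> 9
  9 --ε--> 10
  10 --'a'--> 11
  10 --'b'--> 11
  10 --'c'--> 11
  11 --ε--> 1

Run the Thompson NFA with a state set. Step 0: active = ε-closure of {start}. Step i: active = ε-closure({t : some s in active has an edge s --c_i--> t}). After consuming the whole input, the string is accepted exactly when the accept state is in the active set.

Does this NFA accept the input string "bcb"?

Answer: ACCEPT

Derivation:
S₀ = ε-closure({0}) = {0,2,4,5,6,8}
'b' @ 1: {5,6,7,8}
'c' @ 2: {9,10}
'b' @ 3: {1,11}  ✓accept
final: {1,11}; accept 1 in set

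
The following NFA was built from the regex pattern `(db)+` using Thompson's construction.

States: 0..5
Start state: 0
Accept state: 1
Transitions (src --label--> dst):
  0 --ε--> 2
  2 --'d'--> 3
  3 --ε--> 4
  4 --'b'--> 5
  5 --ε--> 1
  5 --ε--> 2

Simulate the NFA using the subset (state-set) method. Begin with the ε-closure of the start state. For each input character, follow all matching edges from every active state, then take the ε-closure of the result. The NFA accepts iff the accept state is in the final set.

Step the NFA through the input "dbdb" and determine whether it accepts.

Answer: ACCEPT

Trace:
S₀ = ε-closure({0}) = {0,2}
'd' @ 1: {3,4}
'b' @ 2: {1,2,5}  [accepting]
'd' @ 3: {3,4}
'b' @ 4: {1,2,5}  [accepting]
after full input: {1,2,5}  (accept=1 in)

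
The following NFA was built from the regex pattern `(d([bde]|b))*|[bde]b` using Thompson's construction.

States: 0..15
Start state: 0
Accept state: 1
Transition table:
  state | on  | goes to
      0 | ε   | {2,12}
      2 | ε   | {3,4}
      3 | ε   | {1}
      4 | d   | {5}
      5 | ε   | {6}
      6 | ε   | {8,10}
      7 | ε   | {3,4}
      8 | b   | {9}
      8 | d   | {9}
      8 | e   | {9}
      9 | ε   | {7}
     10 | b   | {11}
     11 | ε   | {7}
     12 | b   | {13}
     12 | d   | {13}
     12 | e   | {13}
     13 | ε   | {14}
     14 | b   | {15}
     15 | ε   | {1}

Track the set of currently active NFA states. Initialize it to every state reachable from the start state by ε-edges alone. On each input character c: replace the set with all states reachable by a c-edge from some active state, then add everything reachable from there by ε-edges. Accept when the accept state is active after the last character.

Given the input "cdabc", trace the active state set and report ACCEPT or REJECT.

initial (ε-close {0}): {0,1,2,3,4,12}
'c' @ 1: {}  — no active states
rest 'dabc' ignored (set empty)
after full input: {}  (accept=1 not in)

Answer: REJECT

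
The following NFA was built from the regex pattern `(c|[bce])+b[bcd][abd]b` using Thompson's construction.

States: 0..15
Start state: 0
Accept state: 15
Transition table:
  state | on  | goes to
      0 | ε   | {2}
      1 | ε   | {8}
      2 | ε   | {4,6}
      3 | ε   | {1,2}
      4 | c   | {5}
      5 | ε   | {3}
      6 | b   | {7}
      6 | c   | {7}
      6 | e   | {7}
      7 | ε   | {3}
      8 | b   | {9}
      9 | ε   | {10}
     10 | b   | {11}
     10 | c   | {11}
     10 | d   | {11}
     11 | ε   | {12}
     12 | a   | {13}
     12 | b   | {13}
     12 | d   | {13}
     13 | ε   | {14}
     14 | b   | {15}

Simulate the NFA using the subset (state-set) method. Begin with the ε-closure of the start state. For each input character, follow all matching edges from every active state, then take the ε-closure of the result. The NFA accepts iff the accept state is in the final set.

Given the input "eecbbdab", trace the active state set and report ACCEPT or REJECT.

Answer: ACCEPT

Derivation:
start: ε-closure({0}) = {0,2,4,6}
'e' @ 1: {1,2,3,4,6,7,8}
'e' @ 2: {1,2,3,4,6,7,8}
'c' @ 3: {1,2,3,4,5,6,7,8}
'b' @ 4: {1,2,3,4,6,7,8,9,10}
'b' @ 5: {1,2,3,4,6,7,8,9,10,11,12}
'd' @ 6: {11,12,13,14}
'a' @ 7: {13,14}
'b' @ 8: {15}  ✓accept
end set {15} — state 15 in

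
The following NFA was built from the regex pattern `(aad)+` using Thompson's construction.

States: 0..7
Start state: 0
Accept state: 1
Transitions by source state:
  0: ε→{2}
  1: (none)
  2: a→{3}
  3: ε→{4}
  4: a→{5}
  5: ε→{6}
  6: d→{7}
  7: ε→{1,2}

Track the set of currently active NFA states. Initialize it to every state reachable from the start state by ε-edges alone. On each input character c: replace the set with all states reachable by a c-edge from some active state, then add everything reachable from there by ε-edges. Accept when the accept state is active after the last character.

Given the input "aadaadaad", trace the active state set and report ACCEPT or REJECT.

S₀ = ε-closure({0}) = {0,2}
'a' @ 1: {3,4}
'a' @ 2: {5,6}
'd' @ 3: {1,2,7}  ✓accept
'a' @ 4: {3,4}
'a' @ 5: {5,6}
'd' @ 6: {1,2,7}  ✓accept
'a' @ 7: {3,4}
'a' @ 8: {5,6}
'd' @ 9: {1,2,7}  ✓accept
end set {1,2,7} — state 1 in

Answer: ACCEPT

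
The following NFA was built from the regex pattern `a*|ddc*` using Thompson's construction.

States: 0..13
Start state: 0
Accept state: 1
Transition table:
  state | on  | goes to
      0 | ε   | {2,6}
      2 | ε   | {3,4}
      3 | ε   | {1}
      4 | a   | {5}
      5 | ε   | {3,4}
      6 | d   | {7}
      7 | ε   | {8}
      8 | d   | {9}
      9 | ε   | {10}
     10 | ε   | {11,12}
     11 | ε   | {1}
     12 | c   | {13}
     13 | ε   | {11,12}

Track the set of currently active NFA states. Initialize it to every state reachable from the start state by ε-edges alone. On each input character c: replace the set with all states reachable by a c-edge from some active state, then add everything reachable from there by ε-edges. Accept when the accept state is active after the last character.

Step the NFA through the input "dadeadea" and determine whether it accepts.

Answer: REJECT

Steps:
S₀ = ε-closure({0}) = {0,1,2,3,4,6}
'd' @ 1: {7,8}
'a' @ 2: {}  — dead — no transitions
rest 'deadea' ignored (set empty)
after full input: {}  (accept=1 not in)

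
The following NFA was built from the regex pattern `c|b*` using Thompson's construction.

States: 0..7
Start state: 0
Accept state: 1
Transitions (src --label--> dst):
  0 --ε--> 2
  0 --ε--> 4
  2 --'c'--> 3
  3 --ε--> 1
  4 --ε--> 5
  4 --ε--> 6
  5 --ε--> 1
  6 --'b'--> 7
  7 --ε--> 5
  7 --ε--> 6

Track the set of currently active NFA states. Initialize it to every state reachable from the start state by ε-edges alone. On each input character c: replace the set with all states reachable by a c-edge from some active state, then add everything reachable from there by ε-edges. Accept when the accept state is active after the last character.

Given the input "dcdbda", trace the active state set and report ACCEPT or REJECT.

Answer: REJECT

Derivation:
initial (ε-close {0}): {0,1,2,4,5,6}
'd' @ 1: {}  — state set empty
rest 'cdbda' ignored (set empty)
after full input: {}  (accept=1 not in)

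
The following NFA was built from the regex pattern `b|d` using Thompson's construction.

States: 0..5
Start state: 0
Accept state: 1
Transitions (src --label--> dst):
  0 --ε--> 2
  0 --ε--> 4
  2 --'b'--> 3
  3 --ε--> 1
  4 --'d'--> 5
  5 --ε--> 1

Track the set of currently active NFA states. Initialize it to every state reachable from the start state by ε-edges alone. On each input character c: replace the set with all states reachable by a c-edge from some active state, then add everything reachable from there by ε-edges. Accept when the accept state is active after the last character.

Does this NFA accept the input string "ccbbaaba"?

initial (ε-close {0}): {0,2,4}
'c' @ 1: {}  — no active states
rest 'cbbaaba' ignored (set empty)
end set {} — state 1 not in

Answer: REJECT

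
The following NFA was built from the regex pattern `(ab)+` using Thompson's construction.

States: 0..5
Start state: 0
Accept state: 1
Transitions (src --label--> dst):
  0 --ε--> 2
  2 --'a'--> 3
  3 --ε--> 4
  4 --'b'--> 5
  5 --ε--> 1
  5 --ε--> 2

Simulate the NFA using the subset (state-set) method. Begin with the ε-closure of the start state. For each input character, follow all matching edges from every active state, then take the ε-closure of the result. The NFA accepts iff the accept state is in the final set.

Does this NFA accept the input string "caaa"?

Answer: REJECT

Trace:
initial (ε-close {0}): {0,2}
'c' @ 1: {}  — no active states
rest 'aaa' ignored (set empty)
final: {}; accept 1 not in set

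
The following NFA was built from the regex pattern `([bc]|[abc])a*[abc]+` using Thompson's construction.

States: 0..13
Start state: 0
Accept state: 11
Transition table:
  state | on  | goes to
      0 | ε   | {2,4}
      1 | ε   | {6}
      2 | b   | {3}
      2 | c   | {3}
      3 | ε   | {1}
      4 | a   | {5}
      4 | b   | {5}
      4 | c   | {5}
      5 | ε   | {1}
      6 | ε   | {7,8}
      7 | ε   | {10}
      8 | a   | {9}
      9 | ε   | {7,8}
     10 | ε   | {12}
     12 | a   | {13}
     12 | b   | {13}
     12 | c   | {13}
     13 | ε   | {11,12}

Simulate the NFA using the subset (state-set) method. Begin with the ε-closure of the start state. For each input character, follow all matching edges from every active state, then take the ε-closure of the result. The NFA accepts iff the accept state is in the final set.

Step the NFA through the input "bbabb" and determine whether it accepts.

Answer: ACCEPT

Trace:
initial (ε-close {0}): {0,2,4}
'b' @ 1: {1,3,5,6,7,8,10,12}
'b' @ 2: {11,12,13}  (accept∈set)
'a' @ 3: {11,12,13}  (accept∈set)
'b' @ 4: {11,12,13}  (accept∈set)
'b' @ 5: {11,12,13}  (accept∈set)
end set {11,12,13} — state 11 in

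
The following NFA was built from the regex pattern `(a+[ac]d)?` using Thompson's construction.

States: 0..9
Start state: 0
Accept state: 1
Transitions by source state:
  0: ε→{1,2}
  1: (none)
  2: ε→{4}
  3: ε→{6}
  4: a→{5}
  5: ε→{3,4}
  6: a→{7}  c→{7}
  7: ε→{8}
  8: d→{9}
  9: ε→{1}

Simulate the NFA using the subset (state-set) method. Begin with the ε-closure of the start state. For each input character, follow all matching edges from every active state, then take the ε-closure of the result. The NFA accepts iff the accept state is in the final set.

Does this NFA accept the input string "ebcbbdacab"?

initial (ε-close {0}): {0,1,2,4}
'e' @ 1: {}  — dead — no transitions
rest 'bcbbdacab' ignored (set empty)
after full input: {}  (accept=1 not in)

Answer: REJECT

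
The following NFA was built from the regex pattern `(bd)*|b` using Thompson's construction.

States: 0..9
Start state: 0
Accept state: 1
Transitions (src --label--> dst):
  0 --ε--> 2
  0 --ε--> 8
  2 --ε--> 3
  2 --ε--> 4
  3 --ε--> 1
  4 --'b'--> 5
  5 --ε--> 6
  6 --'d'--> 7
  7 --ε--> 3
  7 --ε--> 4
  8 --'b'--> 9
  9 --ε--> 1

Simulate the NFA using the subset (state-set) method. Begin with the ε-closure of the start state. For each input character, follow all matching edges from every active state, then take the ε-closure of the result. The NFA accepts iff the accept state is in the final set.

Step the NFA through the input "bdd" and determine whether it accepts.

Answer: REJECT

Steps:
S₀ = ε-closure({0}) = {0,1,2,3,4,8}
'b' @ 1: {1,5,6,9}  [accepting]
'd' @ 2: {1,3,4,7}  [accepting]
'd' @ 3: {}  — dead — no transitions
end set {} — state 1 not in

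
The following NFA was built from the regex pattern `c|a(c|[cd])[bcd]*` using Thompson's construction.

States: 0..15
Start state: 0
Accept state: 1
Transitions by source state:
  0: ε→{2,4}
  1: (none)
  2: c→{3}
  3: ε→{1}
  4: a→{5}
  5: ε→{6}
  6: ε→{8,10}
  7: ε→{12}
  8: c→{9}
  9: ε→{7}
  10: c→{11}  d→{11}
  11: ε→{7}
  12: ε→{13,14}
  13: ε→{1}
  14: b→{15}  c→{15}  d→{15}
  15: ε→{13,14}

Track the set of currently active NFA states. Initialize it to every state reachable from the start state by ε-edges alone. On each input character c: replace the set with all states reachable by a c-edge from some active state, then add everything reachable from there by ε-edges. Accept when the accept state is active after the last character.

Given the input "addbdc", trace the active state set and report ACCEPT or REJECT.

initial (ε-close {0}): {0,2,4}
'a' @ 1: {5,6,8,10}
'd' @ 2: {1,7,11,12,13,14}  [accepting]
'd' @ 3: {1,13,14,15}  [accepting]
'b' @ 4: {1,13,14,15}  [accepting]
'd' @ 5: {1,13,14,15}  [accepting]
'c' @ 6: {1,13,14,15}  [accepting]
end set {1,13,14,15} — state 1 in

Answer: ACCEPT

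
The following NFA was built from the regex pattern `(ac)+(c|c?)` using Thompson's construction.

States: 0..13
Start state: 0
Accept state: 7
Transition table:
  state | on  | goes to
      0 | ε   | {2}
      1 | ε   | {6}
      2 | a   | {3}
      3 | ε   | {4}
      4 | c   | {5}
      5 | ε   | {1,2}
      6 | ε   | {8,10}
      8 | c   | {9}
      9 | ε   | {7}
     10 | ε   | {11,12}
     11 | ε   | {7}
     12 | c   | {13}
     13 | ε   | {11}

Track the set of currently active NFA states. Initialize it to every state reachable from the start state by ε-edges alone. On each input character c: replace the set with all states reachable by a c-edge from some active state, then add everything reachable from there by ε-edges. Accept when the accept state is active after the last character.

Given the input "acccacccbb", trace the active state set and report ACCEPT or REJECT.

Answer: REJECT

Derivation:
start: ε-closure({0}) = {0,2}
'a' @ 1: {3,4}
'c' @ 2: {1,2,5,6,7,8,10,11,12}  [accepting]
'c' @ 3: {7,9,11,13}  [accepting]
'c' @ 4: {}  — state set empty
rest 'acccbb' ignored (set empty)
final: {}; accept 7 not in set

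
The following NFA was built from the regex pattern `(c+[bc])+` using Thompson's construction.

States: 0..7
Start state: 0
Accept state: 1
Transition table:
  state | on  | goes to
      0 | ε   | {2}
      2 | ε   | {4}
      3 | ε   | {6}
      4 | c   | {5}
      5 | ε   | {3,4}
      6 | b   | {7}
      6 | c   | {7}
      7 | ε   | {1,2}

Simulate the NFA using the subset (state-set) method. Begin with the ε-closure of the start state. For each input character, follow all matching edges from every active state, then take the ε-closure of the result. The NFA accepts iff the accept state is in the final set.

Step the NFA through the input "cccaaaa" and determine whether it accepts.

initial (ε-close {0}): {0,2,4}
'c' @ 1: {3,4,5,6}
'c' @ 2: {1,2,3,4,5,6,7}  [accepting]
'c' @ 3: {1,2,3,4,5,6,7}  [accepting]
'a' @ 4: {}  — no active states
rest 'aaa' ignored (set empty)
end set {} — state 1 not in

Answer: REJECT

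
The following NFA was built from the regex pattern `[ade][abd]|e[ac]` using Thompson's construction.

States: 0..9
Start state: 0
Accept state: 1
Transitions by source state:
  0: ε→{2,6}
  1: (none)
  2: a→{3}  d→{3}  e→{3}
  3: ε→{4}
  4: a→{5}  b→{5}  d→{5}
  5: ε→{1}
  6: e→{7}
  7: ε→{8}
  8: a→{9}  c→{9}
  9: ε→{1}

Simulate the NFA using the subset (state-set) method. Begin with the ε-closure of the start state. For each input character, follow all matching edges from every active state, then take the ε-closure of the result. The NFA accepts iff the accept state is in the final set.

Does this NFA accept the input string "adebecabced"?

S₀ = ε-closure({0}) = {0,2,6}
'a' @ 1: {3,4}
'd' @ 2: {1,5}  ✓accept
'e' @ 3: {}  — state set empty
rest 'becabced' ignored (set empty)
final: {}; accept 1 not in set

Answer: REJECT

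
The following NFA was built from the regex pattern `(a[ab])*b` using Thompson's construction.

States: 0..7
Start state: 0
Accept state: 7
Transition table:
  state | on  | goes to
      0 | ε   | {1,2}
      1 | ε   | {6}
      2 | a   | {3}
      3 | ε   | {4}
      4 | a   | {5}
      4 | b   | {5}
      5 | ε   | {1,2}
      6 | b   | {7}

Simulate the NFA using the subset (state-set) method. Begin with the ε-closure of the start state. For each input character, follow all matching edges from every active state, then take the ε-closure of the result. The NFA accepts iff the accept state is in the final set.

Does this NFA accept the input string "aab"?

S₀ = ε-closure({0}) = {0,1,2,6}
'a' @ 1: {3,4}
'a' @ 2: {1,2,5,6}
'b' @ 3: {7}  (accept∈set)
end set {7} — state 7 in

Answer: ACCEPT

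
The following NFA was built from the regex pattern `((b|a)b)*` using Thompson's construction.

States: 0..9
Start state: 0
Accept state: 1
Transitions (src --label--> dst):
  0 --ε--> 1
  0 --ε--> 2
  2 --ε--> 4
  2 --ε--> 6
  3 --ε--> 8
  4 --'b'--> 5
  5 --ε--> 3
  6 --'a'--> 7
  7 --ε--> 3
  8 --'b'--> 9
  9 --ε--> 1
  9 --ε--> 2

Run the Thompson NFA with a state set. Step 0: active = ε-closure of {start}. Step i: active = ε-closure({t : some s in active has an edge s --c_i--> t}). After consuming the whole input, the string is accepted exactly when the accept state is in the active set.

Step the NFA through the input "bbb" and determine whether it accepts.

initial (ε-close {0}): {0,1,2,4,6}
'b' @ 1: {3,5,8}
'b' @ 2: {1,2,4,6,9}  [accepting]
'b' @ 3: {3,5,8}
after full input: {3,5,8}  (accept=1 not in)

Answer: REJECT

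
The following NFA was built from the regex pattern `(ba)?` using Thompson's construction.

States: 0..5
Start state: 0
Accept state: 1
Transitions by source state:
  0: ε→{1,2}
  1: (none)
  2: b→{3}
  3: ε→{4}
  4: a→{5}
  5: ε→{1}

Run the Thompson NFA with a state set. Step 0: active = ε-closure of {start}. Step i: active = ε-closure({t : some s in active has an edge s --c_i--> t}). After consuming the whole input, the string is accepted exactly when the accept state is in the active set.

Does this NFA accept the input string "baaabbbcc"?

Answer: REJECT

Steps:
S₀ = ε-closure({0}) = {0,1,2}
'b' @ 1: {3,4}
'a' @ 2: {1,5}  (accept∈set)
'a' @ 3: {}  — dead — no transitions
rest 'abbbcc' ignored (set empty)
end set {} — state 1 not in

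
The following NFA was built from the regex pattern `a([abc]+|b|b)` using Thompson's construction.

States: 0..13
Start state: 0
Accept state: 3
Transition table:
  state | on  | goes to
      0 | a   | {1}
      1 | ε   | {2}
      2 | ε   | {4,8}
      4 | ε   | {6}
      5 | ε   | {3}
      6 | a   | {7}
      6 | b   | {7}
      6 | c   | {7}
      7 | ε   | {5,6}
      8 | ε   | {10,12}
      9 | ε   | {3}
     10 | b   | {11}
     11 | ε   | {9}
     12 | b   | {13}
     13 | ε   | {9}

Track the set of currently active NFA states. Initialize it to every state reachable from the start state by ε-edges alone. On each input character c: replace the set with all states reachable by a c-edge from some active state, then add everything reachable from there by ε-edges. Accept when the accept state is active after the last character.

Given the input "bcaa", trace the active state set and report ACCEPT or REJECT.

Answer: REJECT

Steps:
S₀ = ε-closure({0}) = {0}
'b' @ 1: {}  — no active states
rest 'caa' ignored (set empty)
end set {} — state 3 not in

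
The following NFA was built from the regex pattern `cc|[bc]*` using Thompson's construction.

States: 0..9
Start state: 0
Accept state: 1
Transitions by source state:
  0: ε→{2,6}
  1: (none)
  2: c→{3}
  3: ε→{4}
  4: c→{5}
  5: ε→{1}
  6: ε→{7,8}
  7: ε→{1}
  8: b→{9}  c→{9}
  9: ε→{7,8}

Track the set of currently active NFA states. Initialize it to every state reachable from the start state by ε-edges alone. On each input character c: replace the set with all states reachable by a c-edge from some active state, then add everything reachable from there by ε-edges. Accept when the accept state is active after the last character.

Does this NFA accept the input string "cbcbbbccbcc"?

initial (ε-close {0}): {0,1,2,6,7,8}
'c' @ 1: {1,3,4,7,8,9}  ✓accept
'b' @ 2: {1,7,8,9}  ✓accept
'c' @ 3: {1,7,8,9}  ✓accept
'b' @ 4: {1,7,8,9}  ✓accept
'b' @ 5: {1,7,8,9}  ✓accept
'b' @ 6: {1,7,8,9}  ✓accept
'c' @ 7: {1,7,8,9}  ✓accept
'c' @ 8: {1,7,8,9}  ✓accept
'b' @ 9: {1,7,8,9}  ✓accept
'c' @ 10: {1,7,8,9}  ✓accept
'c' @ 11: {1,7,8,9}  ✓accept
end set {1,7,8,9} — state 1 in

Answer: ACCEPT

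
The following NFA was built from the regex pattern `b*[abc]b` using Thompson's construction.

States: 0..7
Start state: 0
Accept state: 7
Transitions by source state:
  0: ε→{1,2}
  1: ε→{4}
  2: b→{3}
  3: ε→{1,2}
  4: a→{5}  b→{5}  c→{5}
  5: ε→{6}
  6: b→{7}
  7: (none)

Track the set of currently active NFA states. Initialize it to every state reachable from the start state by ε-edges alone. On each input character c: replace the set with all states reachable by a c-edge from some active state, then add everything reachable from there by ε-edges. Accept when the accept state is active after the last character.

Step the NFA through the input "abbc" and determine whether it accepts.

Answer: REJECT

Derivation:
start: ε-closure({0}) = {0,1,2,4}
'a' @ 1: {5,6}
'b' @ 2: {7}  [accepting]
'b' @ 3: {}  — dead — no transitions
rest 'c' ignored (set empty)
after full input: {}  (accept=7 not in)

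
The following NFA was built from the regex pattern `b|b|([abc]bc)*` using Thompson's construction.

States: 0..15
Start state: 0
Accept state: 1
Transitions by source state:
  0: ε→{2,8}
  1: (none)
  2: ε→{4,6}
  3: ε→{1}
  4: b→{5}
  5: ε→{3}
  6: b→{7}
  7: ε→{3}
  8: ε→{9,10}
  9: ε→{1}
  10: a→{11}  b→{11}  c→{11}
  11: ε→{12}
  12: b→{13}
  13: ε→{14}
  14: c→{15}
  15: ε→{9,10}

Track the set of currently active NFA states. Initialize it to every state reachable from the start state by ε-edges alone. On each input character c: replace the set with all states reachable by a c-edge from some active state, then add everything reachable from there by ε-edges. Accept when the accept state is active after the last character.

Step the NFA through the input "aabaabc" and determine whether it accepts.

S₀ = ε-closure({0}) = {0,1,2,4,6,8,9,10}
'a' @ 1: {11,12}
'a' @ 2: {}  — no active states
rest 'baabc' ignored (set empty)
end set {} — state 1 not in

Answer: REJECT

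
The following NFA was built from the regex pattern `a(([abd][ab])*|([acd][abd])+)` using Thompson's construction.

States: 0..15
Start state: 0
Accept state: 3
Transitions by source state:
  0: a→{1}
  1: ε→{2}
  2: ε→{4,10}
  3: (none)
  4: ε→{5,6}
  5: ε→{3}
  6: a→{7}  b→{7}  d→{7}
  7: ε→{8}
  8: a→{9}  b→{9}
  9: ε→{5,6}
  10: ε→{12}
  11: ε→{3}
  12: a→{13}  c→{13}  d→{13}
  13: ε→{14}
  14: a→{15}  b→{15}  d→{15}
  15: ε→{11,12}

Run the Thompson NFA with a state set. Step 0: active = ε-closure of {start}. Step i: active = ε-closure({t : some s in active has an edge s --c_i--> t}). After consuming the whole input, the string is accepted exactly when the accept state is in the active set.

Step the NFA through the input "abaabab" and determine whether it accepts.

Answer: ACCEPT

Trace:
start: ε-closure({0}) = {0}
'a' @ 1: {1,2,3,4,5,6,10,12}  [accepting]
'b' @ 2: {7,8}
'a' @ 3: {3,5,6,9}  [accepting]
'a' @ 4: {7,8}
'b' @ 5: {3,5,6,9}  [accepting]
'a' @ 6: {7,8}
'b' @ 7: {3,5,6,9}  [accepting]
final: {3,5,6,9}; accept 3 in set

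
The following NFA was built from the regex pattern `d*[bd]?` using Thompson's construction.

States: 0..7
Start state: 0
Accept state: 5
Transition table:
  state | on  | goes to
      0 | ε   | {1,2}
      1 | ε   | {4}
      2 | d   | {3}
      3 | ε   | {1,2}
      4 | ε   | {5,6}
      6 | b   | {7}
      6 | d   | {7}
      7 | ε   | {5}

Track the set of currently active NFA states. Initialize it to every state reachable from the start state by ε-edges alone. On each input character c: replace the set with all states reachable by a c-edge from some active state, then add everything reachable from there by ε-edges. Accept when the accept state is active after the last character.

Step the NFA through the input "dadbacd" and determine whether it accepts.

Answer: REJECT

Trace:
start: ε-closure({0}) = {0,1,2,4,5,6}
'd' @ 1: {1,2,3,4,5,6,7}  ✓accept
'a' @ 2: {}  — no active states
rest 'dbacd' ignored (set empty)
after full input: {}  (accept=5 not in)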